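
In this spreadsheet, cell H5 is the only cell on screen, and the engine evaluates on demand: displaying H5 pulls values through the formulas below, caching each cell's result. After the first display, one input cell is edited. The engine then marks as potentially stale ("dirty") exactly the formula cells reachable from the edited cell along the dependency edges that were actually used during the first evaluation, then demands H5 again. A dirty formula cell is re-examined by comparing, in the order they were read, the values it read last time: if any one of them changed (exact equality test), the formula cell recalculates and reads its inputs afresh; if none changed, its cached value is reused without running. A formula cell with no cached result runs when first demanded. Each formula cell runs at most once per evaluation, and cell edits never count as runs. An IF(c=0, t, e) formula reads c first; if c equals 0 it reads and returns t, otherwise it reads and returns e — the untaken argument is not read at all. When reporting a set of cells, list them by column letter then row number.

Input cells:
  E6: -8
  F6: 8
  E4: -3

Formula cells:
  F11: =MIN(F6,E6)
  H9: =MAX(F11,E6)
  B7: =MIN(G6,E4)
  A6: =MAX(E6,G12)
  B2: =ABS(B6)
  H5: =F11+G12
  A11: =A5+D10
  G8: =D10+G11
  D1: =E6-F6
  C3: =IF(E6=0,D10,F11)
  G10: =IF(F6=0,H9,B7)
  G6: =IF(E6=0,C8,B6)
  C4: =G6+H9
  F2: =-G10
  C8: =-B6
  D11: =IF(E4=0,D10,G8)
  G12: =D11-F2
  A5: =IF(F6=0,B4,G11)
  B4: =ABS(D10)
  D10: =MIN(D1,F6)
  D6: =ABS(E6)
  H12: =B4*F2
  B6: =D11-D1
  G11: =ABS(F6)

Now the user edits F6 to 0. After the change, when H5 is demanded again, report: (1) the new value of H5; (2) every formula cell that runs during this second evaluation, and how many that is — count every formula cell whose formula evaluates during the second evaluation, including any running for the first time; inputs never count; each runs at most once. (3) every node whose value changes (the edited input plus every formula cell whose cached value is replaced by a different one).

H5 now evaluates to -24.
Run set: D1, D10, F2, F11, G8, G10, G11, G12, H5, H9 (10 run).
Changed values: D1, D10, F2, F6, G10, G11, G12, H5.
The important point: the flipped condition redirects demand; B6, B7, G6 are left stale, never re-checked.

Initial pass — values computed on the first demand:
  D1 = -8 - 8 = -16
  D10 = MIN(-16, 8) = -16
  F11 = MIN(8, -8) = -8
  G11 = ABS(8) = 8
  G8 = -16 + 8 = -8
  D11 = IF(E4=0: E4=-3 -> else branch G8) = -8
  B6 = -8 - -16 = 8
  G6 = IF(E6=0: E6=-8 -> else branch B6) = 8
  B7 = MIN(8, -3) = -3
  G10 = IF(F6=0: F6=8 -> else branch B7) = -3
  F2 = -(-3) = 3
  G12 = -8 - 3 = -11
  H5 = -8 + -11 = -19

Second demand — change propagation:
  D1: re-runs because F6 8->0; new result -8.
  D10: re-runs because D1 -16->-8; F6 8->0; new result -8.
  F11: re-runs because F6 8->0; new result -8 (unchanged).
  G11: re-runs because F6 8->0; new result 0.
  G8: re-runs because D10 -16->-8; G11 8->0; new result -8 (unchanged).
  D11: re-examined; everything it read last time is the same (E4 unchanged, G8 unchanged) — cache -8 kept, no run.
  B6: dirty yet unreached — the second evaluation never asks for it.
  G6: dirty yet unreached — the second evaluation never asks for it.
  B7: dirty yet unreached — the second evaluation never asks for it.
  H9: newly demanded (no cache) — executes and yields -8.
  G10: re-runs because F6 8->0; new result -8.
  F2: re-runs because G10 -3->-8; new result 8.
  G12: re-runs because F2 3->8; new result -16.
  H5: re-runs because G12 -11->-16; new result -24.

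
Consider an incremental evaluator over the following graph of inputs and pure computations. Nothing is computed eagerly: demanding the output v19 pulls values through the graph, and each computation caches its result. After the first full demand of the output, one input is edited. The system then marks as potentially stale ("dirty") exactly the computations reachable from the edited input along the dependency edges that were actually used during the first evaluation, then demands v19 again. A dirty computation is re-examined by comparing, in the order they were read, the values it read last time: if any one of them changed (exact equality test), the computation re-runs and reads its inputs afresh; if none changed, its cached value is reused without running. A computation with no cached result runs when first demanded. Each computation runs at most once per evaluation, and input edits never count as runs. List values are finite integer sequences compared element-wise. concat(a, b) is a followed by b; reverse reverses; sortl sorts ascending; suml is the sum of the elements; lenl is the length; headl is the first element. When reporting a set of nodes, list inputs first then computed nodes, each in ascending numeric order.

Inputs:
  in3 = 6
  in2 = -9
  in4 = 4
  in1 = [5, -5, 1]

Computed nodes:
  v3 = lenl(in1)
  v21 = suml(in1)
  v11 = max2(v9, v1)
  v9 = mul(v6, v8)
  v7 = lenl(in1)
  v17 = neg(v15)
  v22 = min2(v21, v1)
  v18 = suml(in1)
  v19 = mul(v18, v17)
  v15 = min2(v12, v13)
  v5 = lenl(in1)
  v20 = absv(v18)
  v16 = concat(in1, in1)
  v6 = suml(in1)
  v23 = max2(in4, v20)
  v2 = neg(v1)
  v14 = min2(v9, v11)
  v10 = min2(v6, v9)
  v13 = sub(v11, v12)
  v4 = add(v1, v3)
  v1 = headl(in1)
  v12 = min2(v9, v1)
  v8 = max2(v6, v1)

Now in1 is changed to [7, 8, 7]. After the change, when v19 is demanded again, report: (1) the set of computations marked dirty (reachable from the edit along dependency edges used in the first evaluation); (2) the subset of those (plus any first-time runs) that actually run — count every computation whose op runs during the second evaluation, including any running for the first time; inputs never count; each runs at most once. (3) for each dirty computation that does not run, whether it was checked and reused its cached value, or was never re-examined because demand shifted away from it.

Dirty set: v1, v6, v8, v9, v11, v12, v13, v15, v17, v18, v19.
Run set: v1, v6, v8, v9, v11, v12, v13, v15, v17, v18, v19 (11 run).
All dirty computations ended up running.

Initial pass — values computed on the first demand:
  v1 = headl([5, -5, 1]) = 5
  v6 = suml([5, -5, 1]) = 1
  v8 = max2(1, 5) = 5
  v9 = mul(1, 5) = 5
  v11 = max2(5, 5) = 5
  v12 = min2(5, 5) = 5
  v13 = sub(5, 5) = 0
  v15 = min2(5, 0) = 0
  v17 = neg(0) = 0
  v18 = suml([5, -5, 1]) = 1
  v19 = mul(1, 0) = 0

Second demand — change propagation:
  v1: re-runs because in1 [5, -5, 1]->[7, 8, 7]; new result 7.
  v6: re-runs because in1 [5, -5, 1]->[7, 8, 7]; new result 22.
  v8: re-runs because v6 1->22; v1 5->7; new result 22.
  v9: re-runs because v6 1->22; v8 5->22; new result 484.
  v11: re-runs because v9 5->484; v1 5->7; new result 484.
  v12: re-runs because v9 5->484; v1 5->7; new result 7.
  v13: re-runs because v11 5->484; v12 5->7; new result 477.
  v15: re-runs because v12 5->7; v13 0->477; new result 7.
  v17: re-runs because v15 0->7; new result -7.
  v18: re-runs because in1 [5, -5, 1]->[7, 8, 7]; new result 22.
  v19: re-runs because v18 1->22; v17 0->-7; new result -154.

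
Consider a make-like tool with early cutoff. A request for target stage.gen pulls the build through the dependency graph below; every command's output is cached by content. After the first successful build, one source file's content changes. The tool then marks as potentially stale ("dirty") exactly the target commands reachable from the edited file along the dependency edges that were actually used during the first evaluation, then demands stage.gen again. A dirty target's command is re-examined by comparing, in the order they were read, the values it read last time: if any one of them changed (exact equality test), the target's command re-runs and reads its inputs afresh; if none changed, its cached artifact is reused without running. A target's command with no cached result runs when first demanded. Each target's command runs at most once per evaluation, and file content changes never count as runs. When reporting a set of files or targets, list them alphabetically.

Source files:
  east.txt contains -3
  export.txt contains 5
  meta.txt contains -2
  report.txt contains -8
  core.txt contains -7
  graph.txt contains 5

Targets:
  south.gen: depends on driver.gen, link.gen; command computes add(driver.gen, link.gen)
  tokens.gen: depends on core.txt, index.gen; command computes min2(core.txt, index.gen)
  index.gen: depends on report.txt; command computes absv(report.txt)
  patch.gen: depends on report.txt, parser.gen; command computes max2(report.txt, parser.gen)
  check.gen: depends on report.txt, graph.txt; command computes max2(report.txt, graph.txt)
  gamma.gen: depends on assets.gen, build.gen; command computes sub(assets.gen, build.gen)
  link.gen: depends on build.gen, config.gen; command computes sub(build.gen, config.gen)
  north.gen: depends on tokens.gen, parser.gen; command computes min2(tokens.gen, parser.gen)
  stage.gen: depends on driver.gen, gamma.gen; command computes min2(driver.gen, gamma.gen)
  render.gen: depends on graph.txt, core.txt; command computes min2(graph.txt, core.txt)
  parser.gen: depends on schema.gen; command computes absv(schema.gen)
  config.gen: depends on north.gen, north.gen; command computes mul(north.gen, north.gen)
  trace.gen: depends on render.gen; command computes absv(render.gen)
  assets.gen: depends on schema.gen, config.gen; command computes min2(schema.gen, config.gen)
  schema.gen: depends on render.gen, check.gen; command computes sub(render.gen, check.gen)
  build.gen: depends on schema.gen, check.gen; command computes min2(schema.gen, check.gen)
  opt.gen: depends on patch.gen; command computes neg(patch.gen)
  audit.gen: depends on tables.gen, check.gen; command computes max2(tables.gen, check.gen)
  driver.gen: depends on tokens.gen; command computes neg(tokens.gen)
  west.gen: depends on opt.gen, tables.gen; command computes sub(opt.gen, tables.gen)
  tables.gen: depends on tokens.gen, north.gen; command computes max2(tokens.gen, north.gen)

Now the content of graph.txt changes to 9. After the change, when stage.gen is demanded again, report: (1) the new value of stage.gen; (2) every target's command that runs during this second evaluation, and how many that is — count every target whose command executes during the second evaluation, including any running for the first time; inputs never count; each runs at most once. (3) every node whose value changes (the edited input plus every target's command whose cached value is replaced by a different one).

First demand of the output computes:
  check.gen = max2(-8, 5) = 5
  index.gen = absv(-8) = 8
  render.gen = min2(5, -7) = -7
  schema.gen = sub(-7, 5) = -12
  build.gen = min2(-12, 5) = -12
  parser.gen = absv(-12) = 12
  tokens.gen = min2(-7, 8) = -7
  driver.gen = neg(-7) = 7
  north.gen = min2(-7, 12) = -7
  config.gen = mul(-7, -7) = 49
  assets.gen = min2(-12, 49) = -12
  gamma.gen = sub(-12, -12) = 0
  stage.gen = min2(7, 0) = 0

After the edit, cleaning proceeds:
  check.gen: a read changed (graph.txt 5->9) — executes, giving 9.
  render.gen: a read changed (graph.txt 5->9) — executes, giving -7 — identical to its old value.
  schema.gen: a read changed (check.gen 5->9) — executes, giving -16.
  build.gen: a read changed (schema.gen -12->-16; check.gen 5->9) — executes, giving -16.
  parser.gen: a read changed (schema.gen -12->-16) — executes, giving 16.
  north.gen: a read changed (parser.gen 12->16) — executes, giving -7 — identical to its old value.
  config.gen: dirty, but its reads are unchanged (north.gen unchanged, north.gen unchanged); cached 49 stands.
  assets.gen: a read changed (schema.gen -12->-16) — executes, giving -16.
  gamma.gen: a read changed (assets.gen -12->-16; build.gen -12->-16) — executes, giving 0 — identical to its old value.
  stage.gen: dirty, but its reads are unchanged (driver.gen unchanged, gamma.gen unchanged); cached 0 stands.

Note where the cutoff bites: config.gen is checked, finds nothing changed, and keeps its cache.

Demanding stage.gen again yields 0.
8 target commands run: assets.gen, build.gen, check.gen, gamma.gen, north.gen, parser.gen, render.gen, schema.gen.
The nodes whose values change: assets.gen, build.gen, check.gen, graph.txt, parser.gen, schema.gen.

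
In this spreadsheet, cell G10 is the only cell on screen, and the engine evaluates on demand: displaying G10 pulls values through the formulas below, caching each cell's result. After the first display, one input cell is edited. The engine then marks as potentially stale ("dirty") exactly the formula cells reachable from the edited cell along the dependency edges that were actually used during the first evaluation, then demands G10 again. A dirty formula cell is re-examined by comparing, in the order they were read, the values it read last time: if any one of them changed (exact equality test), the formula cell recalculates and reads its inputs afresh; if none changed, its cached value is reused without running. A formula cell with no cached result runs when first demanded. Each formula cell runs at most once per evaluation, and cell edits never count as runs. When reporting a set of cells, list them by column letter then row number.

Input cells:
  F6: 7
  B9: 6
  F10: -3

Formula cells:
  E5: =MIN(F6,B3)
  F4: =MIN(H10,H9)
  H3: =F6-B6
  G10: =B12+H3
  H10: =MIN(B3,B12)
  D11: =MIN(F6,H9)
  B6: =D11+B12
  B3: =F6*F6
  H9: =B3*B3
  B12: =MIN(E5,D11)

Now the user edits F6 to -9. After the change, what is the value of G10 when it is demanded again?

Initial pass — values computed on the first demand:
  B3 = 7 * 7 = 49
  E5 = MIN(7, 49) = 7
  H9 = 49 * 49 = 2401
  D11 = MIN(7, 2401) = 7
  B12 = MIN(7, 7) = 7
  B6 = 7 + 7 = 14
  H3 = 7 - 14 = -7
  G10 = 7 + -7 = 0

Second demand — change propagation:
  B3: re-runs because F6 7->-9; F6 7->-9; new result 81.
  E5: re-runs because F6 7->-9; B3 49->81; new result -9.
  H9: re-runs because B3 49->81; B3 49->81; new result 6561.
  D11: re-runs because F6 7->-9; H9 2401->6561; new result -9.
  B12: re-runs because E5 7->-9; D11 7->-9; new result -9.
  B6: re-runs because D11 7->-9; B12 7->-9; new result -18.
  H3: re-runs because F6 7->-9; B6 14->-18; new result 9.
  G10: re-runs because B12 7->-9; H3 -7->9; new result 0 (unchanged).

G10 now evaluates to 0.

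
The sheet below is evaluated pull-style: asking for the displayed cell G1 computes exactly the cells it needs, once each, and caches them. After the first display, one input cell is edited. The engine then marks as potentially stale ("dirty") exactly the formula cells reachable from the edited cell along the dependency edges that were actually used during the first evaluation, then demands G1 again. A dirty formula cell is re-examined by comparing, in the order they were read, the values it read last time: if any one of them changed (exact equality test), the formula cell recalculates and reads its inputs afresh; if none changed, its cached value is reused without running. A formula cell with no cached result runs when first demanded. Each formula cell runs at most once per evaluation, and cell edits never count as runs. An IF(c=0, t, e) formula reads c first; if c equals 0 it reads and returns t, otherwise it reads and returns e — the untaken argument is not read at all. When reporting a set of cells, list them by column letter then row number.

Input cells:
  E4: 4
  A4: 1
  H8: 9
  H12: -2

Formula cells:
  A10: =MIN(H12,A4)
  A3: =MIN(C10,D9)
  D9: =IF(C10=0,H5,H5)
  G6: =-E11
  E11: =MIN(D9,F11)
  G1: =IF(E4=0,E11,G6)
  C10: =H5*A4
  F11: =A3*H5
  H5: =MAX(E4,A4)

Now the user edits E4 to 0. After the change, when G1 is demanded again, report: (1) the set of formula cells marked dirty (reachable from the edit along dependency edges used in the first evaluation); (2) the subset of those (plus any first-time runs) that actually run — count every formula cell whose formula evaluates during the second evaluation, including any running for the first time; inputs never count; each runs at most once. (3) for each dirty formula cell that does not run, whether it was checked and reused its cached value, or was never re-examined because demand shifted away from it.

First demand of the output computes:
  H5 = MAX(4, 1) = 4
  C10 = 4 * 1 = 4
  D9 = IF(C10=0: C10=4 -> else branch H5) = 4
  A3 = MIN(4, 4) = 4
  F11 = 4 * 4 = 16
  E11 = MIN(4, 16) = 4
  G6 = -(4) = -4
  G1 = IF(E4=0: E4=4 -> else branch G6) = -4

After the edit, cleaning proceeds:
  H5: a read changed (E4 4->0) — executes, giving 1.
  C10: a read changed (H5 4->1) — executes, giving 1.
  D9: a read changed (C10 4->1; H5 4->1) — executes, giving 1.
  A3: a read changed (C10 4->1; D9 4->1) — executes, giving 1.
  F11: a read changed (A3 4->1; H5 4->1) — executes, giving 1.
  E11: a read changed (D9 4->1; F11 16->1) — executes, giving 1.
  G6: stays stale; no demand reaches it after the flip.
  G1: a read changed (E4 4->0) — executes, giving 1.

Note the branch switch — demand abandons G6, which is never re-examined.

The edit dirties: A3, C10, D9, E11, F11, G1, G6, H5.
7 formula cells run: A3, C10, D9, E11, F11, G1, H5.
Unvisited dirty nodes (no longer demanded): G6.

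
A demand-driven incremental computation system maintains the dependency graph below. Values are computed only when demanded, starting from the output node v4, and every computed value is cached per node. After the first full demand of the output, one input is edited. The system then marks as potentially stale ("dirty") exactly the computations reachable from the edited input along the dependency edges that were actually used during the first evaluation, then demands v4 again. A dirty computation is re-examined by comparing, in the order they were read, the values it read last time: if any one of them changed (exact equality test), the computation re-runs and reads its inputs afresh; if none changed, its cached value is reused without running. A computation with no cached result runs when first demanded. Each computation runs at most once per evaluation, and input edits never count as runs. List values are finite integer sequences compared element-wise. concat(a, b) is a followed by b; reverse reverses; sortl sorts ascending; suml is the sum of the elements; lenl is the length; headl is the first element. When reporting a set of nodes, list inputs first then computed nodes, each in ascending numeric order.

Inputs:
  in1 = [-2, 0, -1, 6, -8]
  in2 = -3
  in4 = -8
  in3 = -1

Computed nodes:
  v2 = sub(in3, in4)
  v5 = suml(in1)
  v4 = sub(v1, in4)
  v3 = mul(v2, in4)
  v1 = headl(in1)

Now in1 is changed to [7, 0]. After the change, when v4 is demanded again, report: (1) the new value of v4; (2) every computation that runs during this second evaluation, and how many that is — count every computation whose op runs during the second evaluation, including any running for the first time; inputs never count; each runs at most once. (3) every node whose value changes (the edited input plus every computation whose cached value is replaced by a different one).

New value of v4: 15.
Computations that run: v1, v4 — 2 in total.
Values that change: in1, v1, v4.

First evaluation (everything demanded from the output):
  v1 = headl([-2, 0, -1, 6, -8]) = -2
  v4 = sub(-2, -8) = 6

Propagation after the edit:
  v1: runs — in1 [-2, 0, -1, 6, -8]->[7, 0]; result 7.
  v4: runs — v1 -2->7; result 15.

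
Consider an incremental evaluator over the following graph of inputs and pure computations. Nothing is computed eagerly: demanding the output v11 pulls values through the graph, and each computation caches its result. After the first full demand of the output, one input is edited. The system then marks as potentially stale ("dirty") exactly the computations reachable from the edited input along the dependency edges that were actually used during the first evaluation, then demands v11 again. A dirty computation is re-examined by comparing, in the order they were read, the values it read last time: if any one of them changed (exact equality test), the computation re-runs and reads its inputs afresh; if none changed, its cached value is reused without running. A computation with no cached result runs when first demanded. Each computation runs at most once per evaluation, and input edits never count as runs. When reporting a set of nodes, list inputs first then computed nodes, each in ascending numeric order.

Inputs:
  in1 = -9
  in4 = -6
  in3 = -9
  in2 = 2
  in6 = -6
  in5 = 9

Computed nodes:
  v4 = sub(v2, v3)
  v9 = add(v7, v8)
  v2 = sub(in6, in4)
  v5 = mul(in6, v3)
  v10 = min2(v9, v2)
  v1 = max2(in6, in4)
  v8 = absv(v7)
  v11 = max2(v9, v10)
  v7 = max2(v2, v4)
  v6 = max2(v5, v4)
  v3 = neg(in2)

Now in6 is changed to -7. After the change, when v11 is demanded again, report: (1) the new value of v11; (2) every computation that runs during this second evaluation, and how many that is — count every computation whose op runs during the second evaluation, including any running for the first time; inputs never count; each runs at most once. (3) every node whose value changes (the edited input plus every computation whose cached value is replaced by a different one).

Initial pass — values computed on the first demand:
  v2 = sub(-6, -6) = 0
  v3 = neg(2) = -2
  v4 = sub(0, -2) = 2
  v7 = max2(0, 2) = 2
  v8 = absv(2) = 2
  v9 = add(2, 2) = 4
  v10 = min2(4, 0) = 0
  v11 = max2(4, 0) = 4

Second demand — change propagation:
  v2: re-runs because in6 -6->-7; new result -1.
  v4: re-runs because v2 0->-1; new result 1.
  v7: re-runs because v2 0->-1; v4 2->1; new result 1.
  v8: re-runs because v7 2->1; new result 1.
  v9: re-runs because v7 2->1; v8 2->1; new result 2.
  v10: re-runs because v9 4->2; v2 0->-1; new result -1.
  v11: re-runs because v9 4->2; v10 0->-1; new result 2.

v11 now evaluates to 2.
Run set: v2, v4, v7, v8, v9, v10, v11 (7 run).
Changed values: in6, v2, v4, v7, v8, v9, v10, v11.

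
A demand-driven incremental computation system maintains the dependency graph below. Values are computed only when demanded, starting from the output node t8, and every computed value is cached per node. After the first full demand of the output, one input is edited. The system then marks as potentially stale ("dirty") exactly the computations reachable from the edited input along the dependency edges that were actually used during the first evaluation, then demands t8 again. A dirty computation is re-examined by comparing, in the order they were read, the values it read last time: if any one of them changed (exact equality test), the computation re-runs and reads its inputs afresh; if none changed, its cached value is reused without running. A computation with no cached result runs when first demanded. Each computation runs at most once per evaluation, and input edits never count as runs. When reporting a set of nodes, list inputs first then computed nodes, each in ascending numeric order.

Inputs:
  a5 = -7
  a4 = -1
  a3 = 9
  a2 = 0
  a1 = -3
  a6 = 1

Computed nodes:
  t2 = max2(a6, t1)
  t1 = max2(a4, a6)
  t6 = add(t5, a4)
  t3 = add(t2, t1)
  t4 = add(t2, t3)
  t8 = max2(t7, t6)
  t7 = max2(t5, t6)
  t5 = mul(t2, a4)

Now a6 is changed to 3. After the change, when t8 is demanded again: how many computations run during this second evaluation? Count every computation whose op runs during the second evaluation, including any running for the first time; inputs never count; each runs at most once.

Computations that run: t1, t2, t5, t6, t7, t8 — 6 in total.

First evaluation (everything demanded from the output):
  t1 = max2(-1, 1) = 1
  t2 = max2(1, 1) = 1
  t5 = mul(1, -1) = -1
  t6 = add(-1, -1) = -2
  t7 = max2(-1, -2) = -1
  t8 = max2(-1, -2) = -1

Propagation after the edit:
  t1: runs — a6 1->3; result 3.
  t2: runs — a6 1->3; t1 1->3; result 3.
  t5: runs — t2 1->3; result -3.
  t6: runs — t5 -1->-3; result -4.
  t7: runs — t5 -1->-3; t6 -2->-4; result -3.
  t8: runs — t7 -1->-3; t6 -2->-4; result -3.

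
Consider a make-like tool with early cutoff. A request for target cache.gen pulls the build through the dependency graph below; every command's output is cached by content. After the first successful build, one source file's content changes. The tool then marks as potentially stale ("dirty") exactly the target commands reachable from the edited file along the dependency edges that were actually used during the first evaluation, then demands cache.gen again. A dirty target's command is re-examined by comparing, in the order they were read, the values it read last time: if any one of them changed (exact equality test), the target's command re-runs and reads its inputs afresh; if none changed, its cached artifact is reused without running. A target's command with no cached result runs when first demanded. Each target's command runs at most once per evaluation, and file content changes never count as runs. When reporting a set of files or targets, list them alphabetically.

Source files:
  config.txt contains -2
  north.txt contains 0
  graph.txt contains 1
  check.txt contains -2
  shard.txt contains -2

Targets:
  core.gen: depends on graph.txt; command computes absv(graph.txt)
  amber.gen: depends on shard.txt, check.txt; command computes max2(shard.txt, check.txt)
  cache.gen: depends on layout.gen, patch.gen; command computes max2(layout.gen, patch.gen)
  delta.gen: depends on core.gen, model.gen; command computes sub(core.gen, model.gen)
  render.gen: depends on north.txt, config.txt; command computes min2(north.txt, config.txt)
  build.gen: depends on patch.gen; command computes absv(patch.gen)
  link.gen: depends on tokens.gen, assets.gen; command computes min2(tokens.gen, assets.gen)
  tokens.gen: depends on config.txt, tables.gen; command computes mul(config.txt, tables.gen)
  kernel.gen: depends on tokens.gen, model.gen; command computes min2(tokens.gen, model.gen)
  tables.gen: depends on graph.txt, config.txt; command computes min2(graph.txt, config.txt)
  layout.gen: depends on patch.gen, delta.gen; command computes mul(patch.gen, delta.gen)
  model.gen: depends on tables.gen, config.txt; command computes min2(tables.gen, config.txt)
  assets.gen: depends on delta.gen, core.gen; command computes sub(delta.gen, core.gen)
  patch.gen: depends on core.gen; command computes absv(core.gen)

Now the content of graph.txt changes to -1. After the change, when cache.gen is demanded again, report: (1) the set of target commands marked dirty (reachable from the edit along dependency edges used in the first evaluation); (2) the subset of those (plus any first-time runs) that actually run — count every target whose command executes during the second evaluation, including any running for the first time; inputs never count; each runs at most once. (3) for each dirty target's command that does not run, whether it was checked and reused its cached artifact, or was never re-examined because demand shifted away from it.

First demand of the output computes:
  core.gen = absv(1) = 1
  patch.gen = absv(1) = 1
  tables.gen = min2(1, -2) = -2
  model.gen = min2(-2, -2) = -2
  delta.gen = sub(1, -2) = 3
  layout.gen = mul(1, 3) = 3
  cache.gen = max2(3, 1) = 3

After the edit, cleaning proceeds:
  core.gen: a read changed (graph.txt 1->-1) — executes, giving 1 — identical to its old value.
  patch.gen: dirty, but its reads are unchanged (core.gen unchanged); cached 1 stands.
  tables.gen: a read changed (graph.txt 1->-1) — executes, giving -2 — identical to its old value.
  model.gen: dirty, but its reads are unchanged (tables.gen unchanged, config.txt unchanged); cached -2 stands.
  delta.gen: dirty, but its reads are unchanged (core.gen unchanged, model.gen unchanged); cached 3 stands.
  layout.gen: dirty, but its reads are unchanged (patch.gen unchanged, delta.gen unchanged); cached 3 stands.
  cache.gen: dirty, but its reads are unchanged (layout.gen unchanged, patch.gen unchanged); cached 3 stands.

Note where the cutoff bites: model.gen is checked, finds nothing changed, and keeps its cache.

The edit dirties: cache.gen, core.gen, delta.gen, layout.gen, model.gen, patch.gen, tables.gen.
2 target commands run: core.gen, tables.gen.
Cache hits after checking: cache.gen, delta.gen, layout.gen, model.gen, patch.gen.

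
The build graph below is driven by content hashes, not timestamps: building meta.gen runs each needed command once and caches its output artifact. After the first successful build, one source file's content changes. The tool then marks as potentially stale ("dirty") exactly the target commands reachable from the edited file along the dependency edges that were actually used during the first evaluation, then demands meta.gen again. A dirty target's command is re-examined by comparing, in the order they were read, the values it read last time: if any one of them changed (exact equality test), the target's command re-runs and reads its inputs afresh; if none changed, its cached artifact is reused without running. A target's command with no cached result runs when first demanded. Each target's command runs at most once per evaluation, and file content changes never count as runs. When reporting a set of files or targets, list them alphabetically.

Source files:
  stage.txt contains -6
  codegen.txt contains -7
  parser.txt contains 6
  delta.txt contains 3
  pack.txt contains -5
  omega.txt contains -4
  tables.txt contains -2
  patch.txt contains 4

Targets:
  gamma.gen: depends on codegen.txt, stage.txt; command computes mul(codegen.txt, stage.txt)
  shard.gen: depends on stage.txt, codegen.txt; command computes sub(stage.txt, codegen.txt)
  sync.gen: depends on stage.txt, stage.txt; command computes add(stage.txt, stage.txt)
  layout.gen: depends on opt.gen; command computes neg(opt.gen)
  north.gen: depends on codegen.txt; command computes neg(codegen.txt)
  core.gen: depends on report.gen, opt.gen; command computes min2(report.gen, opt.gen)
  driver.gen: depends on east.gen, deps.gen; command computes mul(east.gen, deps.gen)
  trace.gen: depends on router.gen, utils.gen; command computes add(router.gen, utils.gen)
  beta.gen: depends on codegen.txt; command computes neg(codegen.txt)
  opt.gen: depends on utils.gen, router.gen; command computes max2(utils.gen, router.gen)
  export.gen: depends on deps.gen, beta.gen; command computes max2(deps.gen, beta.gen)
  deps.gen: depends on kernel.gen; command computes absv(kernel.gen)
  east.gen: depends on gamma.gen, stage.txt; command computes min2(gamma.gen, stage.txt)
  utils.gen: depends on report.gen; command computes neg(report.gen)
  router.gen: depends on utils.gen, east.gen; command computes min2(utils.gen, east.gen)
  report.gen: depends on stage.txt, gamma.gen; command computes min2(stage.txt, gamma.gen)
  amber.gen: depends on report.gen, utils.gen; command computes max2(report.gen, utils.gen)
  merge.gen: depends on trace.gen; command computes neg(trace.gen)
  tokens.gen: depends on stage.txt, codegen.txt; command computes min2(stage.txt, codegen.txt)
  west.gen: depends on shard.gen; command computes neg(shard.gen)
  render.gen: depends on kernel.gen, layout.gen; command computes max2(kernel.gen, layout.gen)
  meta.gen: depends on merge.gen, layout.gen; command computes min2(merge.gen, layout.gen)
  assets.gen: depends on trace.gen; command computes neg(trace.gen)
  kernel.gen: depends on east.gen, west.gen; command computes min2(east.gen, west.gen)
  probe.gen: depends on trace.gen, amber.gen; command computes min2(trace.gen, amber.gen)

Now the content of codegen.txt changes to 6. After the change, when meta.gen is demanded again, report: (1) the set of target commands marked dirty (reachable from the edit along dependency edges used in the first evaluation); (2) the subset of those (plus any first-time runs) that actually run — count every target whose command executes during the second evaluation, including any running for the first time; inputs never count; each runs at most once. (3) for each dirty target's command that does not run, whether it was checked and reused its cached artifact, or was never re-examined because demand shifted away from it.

Initial pass — values computed on the first demand:
  gamma.gen = mul(-7, -6) = 42
  east.gen = min2(42, -6) = -6
  report.gen = min2(-6, 42) = -6
  utils.gen = neg(-6) = 6
  router.gen = min2(6, -6) = -6
  opt.gen = max2(6, -6) = 6
  layout.gen = neg(6) = -6
  trace.gen = add(-6, 6) = 0
  merge.gen = neg(0) = 0
  meta.gen = min2(0, -6) = -6

Second demand — change propagation:
  gamma.gen: re-runs because codegen.txt -7->6; new result -36.
  east.gen: re-runs because gamma.gen 42->-36; new result -36.
  report.gen: re-runs because gamma.gen 42->-36; new result -36.
  utils.gen: re-runs because report.gen -6->-36; new result 36.
  router.gen: re-runs because utils.gen 6->36; east.gen -6->-36; new result -36.
  opt.gen: re-runs because utils.gen 6->36; router.gen -6->-36; new result 36.
  layout.gen: re-runs because opt.gen 6->36; new result -36.
  trace.gen: re-runs because router.gen -6->-36; utils.gen 6->36; new result 0 (unchanged).
  merge.gen: re-examined; everything it read last time is the same (trace.gen unchanged) — cache 0 kept, no run.
  meta.gen: re-runs because layout.gen -6->-36; new result -36.

The important point: at merge.gen every value read last time is unchanged, so the dirty flag clears without a run.

Dirty set: east.gen, gamma.gen, layout.gen, merge.gen, meta.gen, opt.gen, report.gen, router.gen, trace.gen, utils.gen.
Run set: east.gen, gamma.gen, layout.gen, meta.gen, opt.gen, report.gen, router.gen, trace.gen, utils.gen (9 run).
Re-examined without running (cache reused): merge.gen.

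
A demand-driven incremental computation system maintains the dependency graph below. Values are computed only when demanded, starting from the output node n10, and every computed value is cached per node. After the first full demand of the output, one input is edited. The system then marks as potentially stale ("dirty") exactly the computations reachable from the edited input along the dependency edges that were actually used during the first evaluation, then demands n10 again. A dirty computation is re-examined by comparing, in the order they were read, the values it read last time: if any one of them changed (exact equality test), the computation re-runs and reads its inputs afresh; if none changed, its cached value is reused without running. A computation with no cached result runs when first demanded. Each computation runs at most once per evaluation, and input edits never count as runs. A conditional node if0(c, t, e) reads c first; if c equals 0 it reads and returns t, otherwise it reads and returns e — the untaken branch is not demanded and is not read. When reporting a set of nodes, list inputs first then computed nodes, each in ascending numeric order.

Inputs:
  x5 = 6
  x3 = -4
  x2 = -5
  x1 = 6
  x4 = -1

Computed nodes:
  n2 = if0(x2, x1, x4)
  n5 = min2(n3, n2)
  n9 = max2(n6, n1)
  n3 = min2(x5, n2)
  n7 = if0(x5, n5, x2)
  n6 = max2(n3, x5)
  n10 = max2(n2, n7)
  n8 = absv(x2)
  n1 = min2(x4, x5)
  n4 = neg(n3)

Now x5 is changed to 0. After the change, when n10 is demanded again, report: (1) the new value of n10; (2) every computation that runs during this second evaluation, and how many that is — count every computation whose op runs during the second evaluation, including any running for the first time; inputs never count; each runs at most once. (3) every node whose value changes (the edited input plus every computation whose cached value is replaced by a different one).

New value of n10: -1.
Computations that run: n3, n5, n7, n10 — 4 in total.
Values that change: x5, n7.
Key observation: a condition flipped, so demand reaches new nodes — n3, n5 run for the first time.

First evaluation (everything demanded from the output):
  n2 = if0(x2=-5 -> else branch x4) = -1
  n7 = if0(x5=6 -> else branch x2) = -5
  n10 = max2(-1, -5) = -1

Propagation after the edit:
  n3: demanded for the first time — runs, produces -1.
  n5: demanded for the first time — runs, produces -1.
  n7: runs — x5 6->0; result -1.
  n10: runs — n7 -5->-1; result -1 (same value as before).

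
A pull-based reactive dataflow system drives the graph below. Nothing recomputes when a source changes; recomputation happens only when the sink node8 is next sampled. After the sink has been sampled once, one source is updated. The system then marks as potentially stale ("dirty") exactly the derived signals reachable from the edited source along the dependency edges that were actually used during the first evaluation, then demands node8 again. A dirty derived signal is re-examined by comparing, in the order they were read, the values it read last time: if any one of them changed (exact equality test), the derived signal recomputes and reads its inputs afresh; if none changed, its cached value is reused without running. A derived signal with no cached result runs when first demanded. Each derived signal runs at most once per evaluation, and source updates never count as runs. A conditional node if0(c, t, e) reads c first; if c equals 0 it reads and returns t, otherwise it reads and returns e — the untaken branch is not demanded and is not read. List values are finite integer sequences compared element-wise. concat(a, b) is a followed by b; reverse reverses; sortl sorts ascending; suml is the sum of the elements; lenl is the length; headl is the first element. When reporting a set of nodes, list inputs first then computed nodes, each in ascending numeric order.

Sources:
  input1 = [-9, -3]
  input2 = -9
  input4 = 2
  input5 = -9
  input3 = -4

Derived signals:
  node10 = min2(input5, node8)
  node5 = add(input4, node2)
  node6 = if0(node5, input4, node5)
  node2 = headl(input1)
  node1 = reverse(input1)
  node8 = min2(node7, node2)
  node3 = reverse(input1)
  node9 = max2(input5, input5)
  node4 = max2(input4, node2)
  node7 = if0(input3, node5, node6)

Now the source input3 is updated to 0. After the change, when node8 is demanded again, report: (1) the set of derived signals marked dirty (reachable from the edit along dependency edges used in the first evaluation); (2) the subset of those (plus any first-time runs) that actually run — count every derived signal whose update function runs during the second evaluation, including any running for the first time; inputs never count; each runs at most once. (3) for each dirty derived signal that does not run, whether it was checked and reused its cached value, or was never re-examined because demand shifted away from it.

First evaluation (everything demanded from the output):
  node2 = headl([-9, -3]) = -9
  node5 = add(2, -9) = -7
  node6 = if0(node5=-7 -> else branch node5) = -7
  node7 = if0(input3=-4 -> else branch node6) = -7
  node8 = min2(-7, -9) = -9

Propagation after the edit:
  node7: runs — input3 -4->0; result -7 (same value as before).
  node8: checked — values it read are unchanged (node7 unchanged, node2 unchanged); reused cached -9 without running.

Key observation: the change is absorbed at node7 — it re-runs but produces the same value, and the output's value is unchanged.

Marked dirty: node7, node8.
Derived signals that run: node7 — 1 in total.
Checked but reused from cache: node8.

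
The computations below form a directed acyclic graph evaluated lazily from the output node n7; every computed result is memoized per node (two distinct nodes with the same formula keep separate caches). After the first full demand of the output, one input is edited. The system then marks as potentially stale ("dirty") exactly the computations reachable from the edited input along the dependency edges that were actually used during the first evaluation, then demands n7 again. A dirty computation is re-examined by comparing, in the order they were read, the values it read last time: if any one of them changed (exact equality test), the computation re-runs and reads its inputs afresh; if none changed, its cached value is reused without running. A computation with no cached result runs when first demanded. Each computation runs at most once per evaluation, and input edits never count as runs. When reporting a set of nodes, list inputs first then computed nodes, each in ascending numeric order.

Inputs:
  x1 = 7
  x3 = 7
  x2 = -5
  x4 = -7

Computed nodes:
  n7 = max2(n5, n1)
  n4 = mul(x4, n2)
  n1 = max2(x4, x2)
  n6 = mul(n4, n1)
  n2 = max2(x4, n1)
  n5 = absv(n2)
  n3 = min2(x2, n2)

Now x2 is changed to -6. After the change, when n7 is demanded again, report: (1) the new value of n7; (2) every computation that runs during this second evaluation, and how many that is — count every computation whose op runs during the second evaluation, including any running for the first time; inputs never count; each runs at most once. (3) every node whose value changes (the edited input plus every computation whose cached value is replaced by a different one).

First demand of the output computes:
  n1 = max2(-7, -5) = -5
  n2 = max2(-7, -5) = -5
  n5 = absv(-5) = 5
  n7 = max2(5, -5) = 5

After the edit, cleaning proceeds:
  n1: a read changed (x2 -5->-6) — executes, giving -6.
  n2: a read changed (n1 -5->-6) — executes, giving -6.
  n5: a read changed (n2 -5->-6) — executes, giving 6.
  n7: a read changed (n5 5->6; n1 -5->-6) — executes, giving 6.

Demanding n7 again yields 6.
4 computations run: n1, n2, n5, n7.
The nodes whose values change: x2, n1, n2, n5, n7.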